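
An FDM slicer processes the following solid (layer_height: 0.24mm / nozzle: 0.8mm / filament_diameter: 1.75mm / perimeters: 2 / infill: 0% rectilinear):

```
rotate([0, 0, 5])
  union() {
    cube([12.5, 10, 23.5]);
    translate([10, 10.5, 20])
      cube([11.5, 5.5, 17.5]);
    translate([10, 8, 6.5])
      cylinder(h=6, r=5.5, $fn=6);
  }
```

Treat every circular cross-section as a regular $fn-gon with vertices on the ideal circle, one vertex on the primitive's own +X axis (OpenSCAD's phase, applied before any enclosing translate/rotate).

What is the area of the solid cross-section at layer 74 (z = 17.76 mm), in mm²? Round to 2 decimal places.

125.00 mm²

At z = 17.76 mm: the cube (footprint 12.5×10) is included at this height (area 125.00 mm²); the cube at (10, 10.5) does not reach this height (z outside [20, 37.5]); the cylinder at (10, 8) is absent (z outside [6.5, 12.5]); Taking the union: only the 12.5×10 cube is present, so the union is just that shape — area = 125.00 mm²; (whole slice rotated 5° about Z — lengths, areas and connectivity unchanged). Overall, the cross-section is a single solid region. Net area = 125.00 mm².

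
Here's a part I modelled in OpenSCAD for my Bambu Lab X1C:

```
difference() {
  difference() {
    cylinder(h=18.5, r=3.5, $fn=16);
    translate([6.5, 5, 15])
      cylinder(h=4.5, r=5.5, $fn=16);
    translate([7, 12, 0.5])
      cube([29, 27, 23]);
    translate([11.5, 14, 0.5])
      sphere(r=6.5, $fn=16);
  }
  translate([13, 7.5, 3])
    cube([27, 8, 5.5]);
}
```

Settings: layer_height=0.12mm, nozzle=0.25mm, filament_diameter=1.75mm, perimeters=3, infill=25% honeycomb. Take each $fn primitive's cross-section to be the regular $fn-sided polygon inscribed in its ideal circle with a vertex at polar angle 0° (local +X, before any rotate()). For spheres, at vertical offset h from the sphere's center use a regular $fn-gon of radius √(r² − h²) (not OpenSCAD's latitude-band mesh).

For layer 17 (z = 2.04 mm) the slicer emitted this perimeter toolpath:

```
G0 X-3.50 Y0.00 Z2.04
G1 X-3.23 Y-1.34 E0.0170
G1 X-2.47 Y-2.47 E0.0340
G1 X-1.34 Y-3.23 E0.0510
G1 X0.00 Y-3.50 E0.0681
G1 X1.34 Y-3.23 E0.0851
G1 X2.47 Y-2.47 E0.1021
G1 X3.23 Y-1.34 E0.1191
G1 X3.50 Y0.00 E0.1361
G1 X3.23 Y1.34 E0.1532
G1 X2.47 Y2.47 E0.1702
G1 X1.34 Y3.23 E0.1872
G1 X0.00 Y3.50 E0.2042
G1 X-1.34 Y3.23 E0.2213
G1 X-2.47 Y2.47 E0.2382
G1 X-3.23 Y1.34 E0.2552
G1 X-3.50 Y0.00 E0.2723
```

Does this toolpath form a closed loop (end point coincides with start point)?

Start point (G0): (-3.50, 0.00). End point (last G1): the path returns to the start — closed.

yes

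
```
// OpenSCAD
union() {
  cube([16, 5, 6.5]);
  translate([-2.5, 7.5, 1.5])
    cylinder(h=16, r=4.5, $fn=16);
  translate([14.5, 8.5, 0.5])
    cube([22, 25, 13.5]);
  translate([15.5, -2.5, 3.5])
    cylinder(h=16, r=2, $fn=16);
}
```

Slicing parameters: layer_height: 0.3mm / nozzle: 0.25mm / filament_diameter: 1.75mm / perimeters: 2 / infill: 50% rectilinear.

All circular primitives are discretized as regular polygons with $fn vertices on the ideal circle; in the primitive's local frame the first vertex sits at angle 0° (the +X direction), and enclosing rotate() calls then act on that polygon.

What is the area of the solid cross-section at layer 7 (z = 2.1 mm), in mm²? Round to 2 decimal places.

691.22 mm²

At z = 2.1 mm: the 16×5 cube contributes its full rectangle (area 80.00 mm²); the r=4.5 cylinder at (-2.5, 7.5) gives a regular 16-gon of circumradius 4.5 (constant along its height) (area = (16/2)·4.500²·sin(360°/16) = 61.99 mm²); the cube at (14.5, 8.5) (footprint 22×25) is included at this height (area 550.00 mm²); the cylinder at (15.5, -2.5) is not intersected at this z (z outside [3.5, 19.5]); Merging all regions: the regions partially overlap — summed areas 691.99 mm² minus the doubly-counted overlap 0.78 mm² gives 691.22 mm² — area = 691.22 mm². Overall, the cross-section has 2 separate islands. Net area = 691.22 mm².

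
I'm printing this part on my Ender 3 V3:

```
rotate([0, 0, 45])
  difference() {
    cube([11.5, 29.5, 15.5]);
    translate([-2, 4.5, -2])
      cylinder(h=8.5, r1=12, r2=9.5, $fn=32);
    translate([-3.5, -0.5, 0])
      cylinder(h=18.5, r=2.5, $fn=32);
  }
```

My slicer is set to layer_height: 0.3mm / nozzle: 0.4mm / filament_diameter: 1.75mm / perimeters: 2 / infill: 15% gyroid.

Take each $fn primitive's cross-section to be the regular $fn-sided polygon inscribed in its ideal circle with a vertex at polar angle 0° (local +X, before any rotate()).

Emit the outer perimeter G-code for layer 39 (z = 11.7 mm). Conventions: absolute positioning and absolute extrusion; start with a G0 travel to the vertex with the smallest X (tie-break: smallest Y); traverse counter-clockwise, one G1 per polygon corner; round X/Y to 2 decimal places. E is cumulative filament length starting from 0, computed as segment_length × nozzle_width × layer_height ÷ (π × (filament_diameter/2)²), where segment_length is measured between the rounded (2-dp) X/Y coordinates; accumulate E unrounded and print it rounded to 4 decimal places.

G0 X-20.86 Y20.86 Z11.70
G1 X0.00 Y0.00 E1.4718
G1 X8.13 Y8.13 E2.0454
G1 X-12.73 Y28.99 E3.5172
G1 X-20.86 Y20.86 E4.0908

At z = 11.7 mm: the 11.5×29.5 cube contributes its full rectangle; the cone at (-2, 4.5) is not intersected at this z (z outside [-2, 6.5]); the cylinder at (-3.5, -0.5): section is a regular 32-gon, circumradius r=2.5; Subtracting the remaining from the first: starting from the 11.5×29.5 cube, the r=2.5 cylinder at (-3.5, -0.5) misses the remaining region (no effect) — 1 connected region; (rotated 45° about Z; rotation is an isometry so areas/perimeters/island counts are preserved). The outline is a single polygon with 4 vertices. Extrusion per mm of travel: 0.4 × 0.3 / (π × 0.875²) = 0.049890. Accumulating E over each segment gives final E = 4.0908.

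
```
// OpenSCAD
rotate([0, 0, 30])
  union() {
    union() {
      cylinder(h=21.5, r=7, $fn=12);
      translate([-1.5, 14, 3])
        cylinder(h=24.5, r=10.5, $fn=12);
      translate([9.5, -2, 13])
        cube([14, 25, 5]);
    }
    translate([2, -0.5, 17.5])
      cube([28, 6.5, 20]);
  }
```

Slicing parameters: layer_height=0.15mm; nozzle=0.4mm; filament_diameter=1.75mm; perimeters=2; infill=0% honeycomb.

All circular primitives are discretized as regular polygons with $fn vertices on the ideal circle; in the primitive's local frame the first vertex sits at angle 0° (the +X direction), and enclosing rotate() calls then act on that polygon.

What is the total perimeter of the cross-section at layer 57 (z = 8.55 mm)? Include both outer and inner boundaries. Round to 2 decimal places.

At z = 8.55 mm: the r=7 cylinder contributes a regular 12-gon of circumradius 7 (perimeter = 2·12·7.000·sin(180°/12) = 43.48 mm); the r=10.5 cylinder at (-1.5, 14) contributes a regular 12-gon of circumradius 10.5 (perimeter = 2·12·10.500·sin(180°/12) = 65.22 mm); the cube at (9.5, -2) is not intersected at this z (z outside [13, 18]); Merging all regions: the regions partially overlap (shared area 19.42 mm²), so the edge portions inside another operand are dropped and the merged outline is re-measured after clipping — boundary = 88.40 mm; the cube at (2, -0.5) is absent (z outside [17.5, 37.5]); Combining (union): only the result so far is present, so the union is just that shape — boundary = 88.40 mm; (rotated 30° about Z; rotation is an isometry so areas/perimeters/island counts are preserved). Overall, the cross-section is a single solid region. Total boundary length (outer) = 88.40 mm.

88.40 mm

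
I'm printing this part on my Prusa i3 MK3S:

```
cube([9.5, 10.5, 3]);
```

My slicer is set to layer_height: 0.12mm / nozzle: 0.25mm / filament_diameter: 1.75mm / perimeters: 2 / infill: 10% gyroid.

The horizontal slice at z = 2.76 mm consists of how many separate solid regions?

At z = 2.76 mm: the cube (footprint 9.5×10.5) is included at this height. The result has 1 disconnected region.

1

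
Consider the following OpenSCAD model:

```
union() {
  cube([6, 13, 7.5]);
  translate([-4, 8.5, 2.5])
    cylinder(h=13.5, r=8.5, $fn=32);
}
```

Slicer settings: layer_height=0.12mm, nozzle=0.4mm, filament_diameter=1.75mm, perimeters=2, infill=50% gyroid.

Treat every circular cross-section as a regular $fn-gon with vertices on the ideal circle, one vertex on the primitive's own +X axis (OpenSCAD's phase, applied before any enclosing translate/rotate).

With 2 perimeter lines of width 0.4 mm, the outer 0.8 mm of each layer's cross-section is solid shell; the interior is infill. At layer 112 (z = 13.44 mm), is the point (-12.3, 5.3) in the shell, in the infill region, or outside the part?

At z = 13.44 mm: the cube does not reach this height (z outside [0, 7.5]); the r=8.5 cylinder at (-4, 8.5) contributes a regular 32-gon of circumradius 8.5; Combining (union): only the r=8.5 cylinder at (-4, 8.5) is present, so the union is just that shape — 1 connected region. Overall, the cross-section is a single solid region. The nearest boundary edge runs (-12.34, 6.84)→(-11.85, 5.25); distance from the point to it = 0.41 mm. The point is not inside any of the regions above, so it lies outside the cross-section (0.41 mm from the nearest boundary).

outside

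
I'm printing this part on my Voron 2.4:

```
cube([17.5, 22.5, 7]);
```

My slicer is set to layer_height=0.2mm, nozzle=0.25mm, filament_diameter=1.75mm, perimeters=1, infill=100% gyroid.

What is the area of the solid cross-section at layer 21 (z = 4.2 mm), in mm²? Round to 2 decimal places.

393.75 mm²

At z = 4.2 mm: the cube is present — its section is the full 17.5×22.5 rectangle (area 393.75 mm²). Overall, the cross-section is a single solid region. Net area = 393.75 mm².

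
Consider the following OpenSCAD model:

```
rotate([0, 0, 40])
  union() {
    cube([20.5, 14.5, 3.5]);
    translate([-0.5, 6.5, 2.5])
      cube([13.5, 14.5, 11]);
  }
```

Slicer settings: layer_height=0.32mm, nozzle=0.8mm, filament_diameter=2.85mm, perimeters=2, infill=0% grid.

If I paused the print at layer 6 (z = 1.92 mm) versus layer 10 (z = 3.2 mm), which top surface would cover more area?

layer 10 (z = 3.2 mm)

Layer 6 (z = 1.92): the 20.5×14.5 cube contributes its full rectangle (area 297.25 mm²); the cube at (-0.5, 6.5) is not intersected at this z (z outside [2.5, 13.5]); Combining (union): only the 20.5×14.5 cube is present, so the union is just that shape — area = 297.25 mm²; (rotated 40° about Z; rotation is an isometry so areas/perimeters/island counts are preserved). So its area = 297.25 mm². Layer 10 (z = 3.2): the 20.5×14.5 cube contributes its full rectangle (area 297.25 mm²); the cube at (-0.5, 6.5) is present — its section is the full 13.5×14.5 rectangle (area 195.75 mm²); Combining (union): the regions partially overlap — summed areas 493.00 mm² minus the doubly-counted overlap 104.00 mm² gives 389.00 mm² — area = 389.00 mm²; (rotated 40° about Z; rotation is an isometry so areas/perimeters/island counts are preserved). So its area = 389.00 mm². Layer 10 is larger (389.00 vs 297.25 mm²).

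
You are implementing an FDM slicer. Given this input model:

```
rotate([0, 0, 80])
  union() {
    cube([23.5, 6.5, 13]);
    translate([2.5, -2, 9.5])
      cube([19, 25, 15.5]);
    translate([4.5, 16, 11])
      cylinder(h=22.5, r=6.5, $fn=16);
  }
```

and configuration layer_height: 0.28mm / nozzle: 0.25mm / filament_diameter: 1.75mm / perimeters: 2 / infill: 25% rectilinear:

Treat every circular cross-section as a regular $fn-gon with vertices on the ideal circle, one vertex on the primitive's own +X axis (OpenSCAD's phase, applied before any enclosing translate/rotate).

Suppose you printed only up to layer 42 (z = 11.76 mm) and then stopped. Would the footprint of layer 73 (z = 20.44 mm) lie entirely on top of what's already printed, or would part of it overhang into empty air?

entirely on top

Compare the two slices. At z = 11.76: the cube is present — its section is the full 23.5×6.5 rectangle (area 152.75 mm²); the cube at (2.5, -2) is present — its section is the full 19×25 rectangle (area 475.00 mm²); the r=6.5 cylinder at (4.5, 16) contributes a regular 16-gon of circumradius 6.5 (area = (16/2)·6.500²·sin(360°/16) = 129.35 mm²); Taking the union: the regions partially overlap — summed areas 757.10 mm² minus the doubly-counted overlap 213.38 mm² gives 543.72 mm² — area = 543.72 mm²; (whole slice rotated 80° about Z — lengths, areas and connectivity unchanged). At z = 20.44: the cube does not reach this height (z outside [0, 13]); the cube at (2.5, -2) (footprint 19×25) is included at this height (area 475.00 mm²); the cylinder at (4.5, 16): section is a regular 16-gon, circumradius r=6.5 (area = (16/2)·6.500²·sin(360°/16) = 129.35 mm²); Merging all regions: the regions partially overlap — summed areas 604.35 mm² minus the doubly-counted overlap 89.88 mm² gives 514.47 mm² — area = 514.47 mm²; (whole slice rotated 80° about Z — lengths, areas and connectivity unchanged). Checking containment: the cross-section at z = 20.44 is a subset of the cross-section at z = 11.76.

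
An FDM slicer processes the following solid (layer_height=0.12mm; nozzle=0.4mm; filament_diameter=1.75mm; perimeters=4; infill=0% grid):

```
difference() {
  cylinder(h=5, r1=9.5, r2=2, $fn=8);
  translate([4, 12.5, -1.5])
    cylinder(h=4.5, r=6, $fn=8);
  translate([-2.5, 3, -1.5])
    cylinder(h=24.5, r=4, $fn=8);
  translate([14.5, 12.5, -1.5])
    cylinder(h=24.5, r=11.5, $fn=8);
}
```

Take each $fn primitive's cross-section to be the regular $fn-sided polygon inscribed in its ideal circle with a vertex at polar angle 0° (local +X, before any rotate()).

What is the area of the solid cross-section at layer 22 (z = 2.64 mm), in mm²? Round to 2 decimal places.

At z = 2.64 mm: the cone (r1=9.5→r2=2) has section circumradius 5.540 here — a regular 8-gon (area = (8/2)·5.540²·sin(360°/8) = 86.81 mm²); the cylinder at (4, 12.5): section is a regular 8-gon, circumradius r=6 (area = (8/2)·6.000²·sin(360°/8) = 101.82 mm²); the cylinder at (-2.5, 3): section is a regular 8-gon, circumradius r=4 (area = (8/2)·4.000²·sin(360°/8) = 45.25 mm²); the r=11.5 cylinder at (14.5, 12.5) gives a regular 8-gon of circumradius 11.5 (constant along its height) (area = (8/2)·11.500²·sin(360°/8) = 374.06 mm²); Taking the first minus the rest: starting from the cone (86.81 mm²), the r=6 cylinder at (4, 12.5) misses the remaining region (no effect); the r=4 cylinder at (-2.5, 3) partially overlaps it — only the 29.07 mm² overlap (of its 45.25 mm²) is removed, clipping the outline; the r=11.5 cylinder at (14.5, 12.5) misses the remaining region (no effect) — area = 57.74 mm². Overall, the cross-section is a single solid region. Net area = 57.74 mm².

57.74 mm²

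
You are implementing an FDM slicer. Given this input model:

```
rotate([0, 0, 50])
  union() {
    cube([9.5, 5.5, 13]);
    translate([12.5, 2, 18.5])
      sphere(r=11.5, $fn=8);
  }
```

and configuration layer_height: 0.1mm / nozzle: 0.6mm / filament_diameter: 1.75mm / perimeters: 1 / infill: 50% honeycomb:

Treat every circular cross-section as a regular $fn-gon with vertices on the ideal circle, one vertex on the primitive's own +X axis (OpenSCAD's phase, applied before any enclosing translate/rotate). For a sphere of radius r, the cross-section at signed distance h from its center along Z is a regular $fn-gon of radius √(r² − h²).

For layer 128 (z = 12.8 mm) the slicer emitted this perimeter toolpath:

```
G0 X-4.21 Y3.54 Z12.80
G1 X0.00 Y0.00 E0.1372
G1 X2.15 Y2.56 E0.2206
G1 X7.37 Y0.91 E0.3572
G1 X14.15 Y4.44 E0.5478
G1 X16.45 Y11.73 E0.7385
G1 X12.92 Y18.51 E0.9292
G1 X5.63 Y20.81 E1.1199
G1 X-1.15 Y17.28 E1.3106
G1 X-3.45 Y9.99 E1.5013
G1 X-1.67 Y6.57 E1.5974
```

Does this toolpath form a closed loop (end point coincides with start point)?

no

Start point (G0): (-4.21, 3.54). End point (last G1): the path does not return to the start — open.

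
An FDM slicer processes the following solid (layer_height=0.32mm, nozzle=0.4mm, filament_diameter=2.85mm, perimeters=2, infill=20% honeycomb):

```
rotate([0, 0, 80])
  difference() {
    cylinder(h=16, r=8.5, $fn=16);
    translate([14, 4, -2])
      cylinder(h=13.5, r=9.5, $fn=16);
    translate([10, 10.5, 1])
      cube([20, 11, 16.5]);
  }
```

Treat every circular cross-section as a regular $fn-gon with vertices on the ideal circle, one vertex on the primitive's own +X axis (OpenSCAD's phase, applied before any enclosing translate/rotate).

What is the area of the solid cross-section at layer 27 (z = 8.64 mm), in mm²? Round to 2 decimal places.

199.01 mm²

At z = 8.64 mm: the r=8.5 cylinder contributes a regular 16-gon of circumradius 8.5 (area = (16/2)·8.500²·sin(360°/16) = 221.19 mm²); the r=9.5 cylinder at (14, 4) contributes a regular 16-gon of circumradius 9.5 (area = (16/2)·9.500²·sin(360°/16) = 276.30 mm²); the 20×11 cube at (10, 10.5) contributes its full rectangle (area 220.00 mm²); After the difference (first − rest): starting from the r=8.5 cylinder (221.19 mm²), the r=9.5 cylinder at (14, 4) partially overlaps it — only the 22.18 mm² overlap (of its 276.30 mm²) is removed, clipping the outline; the 20×11 cube at (10, 10.5) misses the remaining region (no effect) — area = 199.01 mm²; (rotated 80° about Z; rotation is an isometry so areas/perimeters/island counts are preserved). Overall, the cross-section is a single solid region. Net area = 199.01 mm².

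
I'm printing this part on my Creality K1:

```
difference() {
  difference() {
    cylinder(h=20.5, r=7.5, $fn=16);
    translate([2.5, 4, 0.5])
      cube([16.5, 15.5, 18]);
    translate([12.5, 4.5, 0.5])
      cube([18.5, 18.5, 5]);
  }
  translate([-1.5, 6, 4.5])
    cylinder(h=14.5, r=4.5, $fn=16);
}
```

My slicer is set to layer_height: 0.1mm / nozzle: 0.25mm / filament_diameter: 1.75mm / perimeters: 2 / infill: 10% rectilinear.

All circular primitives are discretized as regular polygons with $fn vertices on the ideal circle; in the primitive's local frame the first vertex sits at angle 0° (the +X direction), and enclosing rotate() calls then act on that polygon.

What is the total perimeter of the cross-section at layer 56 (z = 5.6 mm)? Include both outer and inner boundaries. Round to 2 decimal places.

47.13 mm

At z = 5.6 mm: the cylinder: section is a regular 16-gon, circumradius r=7.5 (perimeter = 2·16·7.500·sin(180°/16) = 46.82 mm); the cube at (2.5, 4) is present — its section is the full 16.5×15.5 rectangle (perimeter 64.00 mm); the cube at (12.5, 4.5) is absent (z outside [0.5, 5.5]); After the difference (first − rest): starting from the r=7.5 cylinder, the 16.5×15.5 cube at (2.5, 4) partially overlaps it — only the 6.81 mm² overlap (of its 255.75 mm²) is removed, clipping the outline — boundary = 48.63 mm; the r=4.5 cylinder at (-1.5, 6) gives a regular 16-gon of circumradius 4.5 (constant along its height) (perimeter = 2·16·4.500·sin(180°/16) = 28.09 mm); After the difference (first − rest): starting from that combined region, the r=4.5 cylinder at (-1.5, 6) partially overlaps it — only the 36.69 mm² overlap (of its 61.99 mm²) is removed, clipping the outline — boundary = 47.13 mm. Overall, the cross-section is a single solid region. Total boundary length (outer) = 47.13 mm.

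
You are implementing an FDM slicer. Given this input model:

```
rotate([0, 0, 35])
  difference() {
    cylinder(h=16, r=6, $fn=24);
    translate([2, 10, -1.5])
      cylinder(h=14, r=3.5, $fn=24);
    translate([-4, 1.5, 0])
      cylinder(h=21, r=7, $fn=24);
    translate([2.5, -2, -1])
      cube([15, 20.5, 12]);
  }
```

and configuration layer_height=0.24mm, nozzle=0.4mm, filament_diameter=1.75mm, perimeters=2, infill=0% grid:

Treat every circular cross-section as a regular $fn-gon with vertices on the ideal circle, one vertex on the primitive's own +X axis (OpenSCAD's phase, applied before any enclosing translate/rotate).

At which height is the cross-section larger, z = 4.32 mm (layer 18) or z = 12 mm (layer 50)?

layer 50 (z = 12 mm)

Layer 18 (z = 4.32): the cylinder: section is a regular 24-gon, circumradius r=6 (area = (24/2)·6.000²·sin(360°/24) = 111.81 mm²); the r=3.5 cylinder at (2, 10) contributes a regular 24-gon of circumradius 3.5 (area = (24/2)·3.500²·sin(360°/24) = 38.05 mm²); the cylinder at (-4, 1.5): section is a regular 24-gon, circumradius r=7 (area = (24/2)·7.000²·sin(360°/24) = 152.19 mm²); the 15×20.5 cube at (2.5, -2) contributes its full rectangle (area 307.50 mm²); Taking the first minus the rest: starting from the r=6 cylinder (111.81 mm²), the r=3.5 cylinder at (2, 10) misses the remaining region (no effect); the r=7 cylinder at (-4, 1.5) partially overlaps it — only the 76.22 mm² overlap (of its 152.19 mm²) is removed, clipping the outline; the 15×20.5 cube at (2.5, -2) partially overlaps it — only the 18.65 mm² overlap (of its 307.50 mm²) is removed, clipping the outline — area = 16.93 mm²; (rotated 35° about Z; rotation is an isometry so areas/perimeters/island counts are preserved). So its area = 16.93 mm². Layer 50 (z = 12): the r=6 cylinder gives a regular 24-gon of circumradius 6 (constant along its height) (area = (24/2)·6.000²·sin(360°/24) = 111.81 mm²); the r=3.5 cylinder at (2, 10) contributes a regular 24-gon of circumradius 3.5 (area = (24/2)·3.500²·sin(360°/24) = 38.05 mm²); the r=7 cylinder at (-4, 1.5) contributes a regular 24-gon of circumradius 7 (area = (24/2)·7.000²·sin(360°/24) = 152.19 mm²); the cube at (2.5, -2) does not reach this height (z outside [-1, 11]); After the difference (first − rest): starting from the r=6 cylinder (111.81 mm²), the r=3.5 cylinder at (2, 10) misses the remaining region (no effect); the r=7 cylinder at (-4, 1.5) partially overlaps it — only the 76.22 mm² overlap (of its 152.19 mm²) is removed, clipping the outline — area = 35.58 mm²; (whole slice rotated 35° about Z — lengths, areas and connectivity unchanged). So its area = 35.58 mm². Layer 50 is larger (35.58 vs 16.93 mm²).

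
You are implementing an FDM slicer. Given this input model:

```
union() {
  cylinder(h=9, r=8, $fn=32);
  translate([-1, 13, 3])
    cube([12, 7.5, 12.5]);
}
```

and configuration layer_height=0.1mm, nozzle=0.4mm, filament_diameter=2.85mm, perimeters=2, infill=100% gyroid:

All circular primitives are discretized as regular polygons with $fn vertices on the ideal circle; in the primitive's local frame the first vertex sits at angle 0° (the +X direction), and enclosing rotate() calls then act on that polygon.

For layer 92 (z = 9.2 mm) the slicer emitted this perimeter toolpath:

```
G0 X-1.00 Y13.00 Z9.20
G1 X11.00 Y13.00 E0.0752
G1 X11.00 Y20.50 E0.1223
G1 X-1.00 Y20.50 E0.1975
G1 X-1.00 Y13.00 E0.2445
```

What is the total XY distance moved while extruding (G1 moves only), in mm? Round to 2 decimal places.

Sum the Euclidean lengths of each G1 segment: total = 39.00 mm.

39.00 mm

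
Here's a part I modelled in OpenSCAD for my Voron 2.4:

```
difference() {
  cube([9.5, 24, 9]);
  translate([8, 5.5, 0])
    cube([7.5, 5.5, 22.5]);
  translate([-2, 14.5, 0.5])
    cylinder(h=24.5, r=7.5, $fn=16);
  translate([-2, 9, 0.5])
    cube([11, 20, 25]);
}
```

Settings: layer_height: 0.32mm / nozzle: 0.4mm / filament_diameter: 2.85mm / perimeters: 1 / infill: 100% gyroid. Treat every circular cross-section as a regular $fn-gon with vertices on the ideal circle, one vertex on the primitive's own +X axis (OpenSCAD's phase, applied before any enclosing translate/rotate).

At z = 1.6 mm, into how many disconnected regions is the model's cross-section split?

At z = 1.6 mm: the cube (footprint 9.5×24) is included at this height; the cube at (8, 5.5) (footprint 7.5×5.5) is included at this height; the cylinder at (-2, 14.5): section is a regular 16-gon, circumradius r=7.5; the 11×20 cube at (-2, 9) contributes its full rectangle; Subtracting the remaining from the first: starting from the 9.5×24 cube, the 7.5×5.5 cube at (8, 5.5) partially overlaps it — only the 8.25 mm² overlap (of its 41.25 mm²) is removed, clipping the outline; the r=7.5 cylinder at (-2, 14.5) partially overlaps it — only the 56.90 mm² overlap (of its 172.21 mm²) is removed, clipping the outline; the 11×20 cube at (-2, 9) partially overlaps it — only the 78.95 mm² overlap (of its 220.00 mm²) is removed, clipping the outline — 2 connected regions. The result has 2 disconnected regions.

2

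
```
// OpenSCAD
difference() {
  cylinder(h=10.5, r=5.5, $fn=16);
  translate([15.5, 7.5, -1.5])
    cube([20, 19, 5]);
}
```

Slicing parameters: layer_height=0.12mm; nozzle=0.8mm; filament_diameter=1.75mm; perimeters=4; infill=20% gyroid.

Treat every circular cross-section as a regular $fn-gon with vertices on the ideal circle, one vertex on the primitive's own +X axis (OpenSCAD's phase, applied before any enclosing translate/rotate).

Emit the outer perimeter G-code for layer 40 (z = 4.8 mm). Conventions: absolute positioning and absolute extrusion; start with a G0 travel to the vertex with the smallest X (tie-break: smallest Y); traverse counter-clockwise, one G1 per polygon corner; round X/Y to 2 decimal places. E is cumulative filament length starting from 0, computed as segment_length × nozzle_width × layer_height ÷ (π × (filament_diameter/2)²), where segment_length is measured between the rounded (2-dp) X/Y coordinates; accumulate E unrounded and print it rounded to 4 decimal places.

At z = 4.8 mm: the r=5.5 cylinder contributes a regular 16-gon of circumradius 5.5; the cube at (15.5, 7.5) does not reach this height (z outside [-1.5, 3.5]); Taking the first minus the rest: none of the subtracted shapes is present at this height, so the r=5.5 cylinder is unchanged — 1 connected region. The outline is a single polygon with 16 vertices. Extrusion per mm of travel: 0.8 × 0.12 / (π × 0.875²) = 0.039912. Accumulating E over each segment gives final E = 1.3701.

G0 X-5.50 Y0.00 Z4.80
G1 X-5.08 Y-2.10 E0.0855
G1 X-3.89 Y-3.89 E0.1713
G1 X-2.10 Y-5.08 E0.2571
G1 X0.00 Y-5.50 E0.3425
G1 X2.10 Y-5.08 E0.4280
G1 X3.89 Y-3.89 E0.5138
G1 X5.08 Y-2.10 E0.5996
G1 X5.50 Y0.00 E0.6851
G1 X5.08 Y2.10 E0.7705
G1 X3.89 Y3.89 E0.8563
G1 X2.10 Y5.08 E0.9421
G1 X0.00 Y5.50 E1.0276
G1 X-2.10 Y5.08 E1.1131
G1 X-3.89 Y3.89 E1.1989
G1 X-5.08 Y2.10 E1.2846
G1 X-5.50 Y0.00 E1.3701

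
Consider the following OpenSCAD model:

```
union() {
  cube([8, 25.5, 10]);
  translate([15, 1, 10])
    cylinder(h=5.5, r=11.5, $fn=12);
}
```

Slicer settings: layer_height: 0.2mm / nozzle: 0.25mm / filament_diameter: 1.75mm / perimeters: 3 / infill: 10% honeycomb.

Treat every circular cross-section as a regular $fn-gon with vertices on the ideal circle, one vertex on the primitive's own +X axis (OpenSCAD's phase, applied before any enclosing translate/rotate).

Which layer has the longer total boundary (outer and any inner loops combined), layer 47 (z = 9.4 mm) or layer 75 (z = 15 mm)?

Layer 47 (z = 9.4): the cube (footprint 8×25.5) is included at this height (perimeter 67.00 mm); the cylinder at (15, 1) is not intersected at this z (z outside [10, 15.5]); Combining (union): only the 8×25.5 cube is present, so the union is just that shape — boundary = 67.00 mm. So its perimeter = 67.00 mm. Layer 75 (z = 15): the cube is not intersected at this z (z outside [0, 10]); the r=11.5 cylinder at (15, 1) contributes a regular 12-gon of circumradius 11.5 (perimeter = 2·12·11.500·sin(180°/12) = 71.43 mm); Combining (union): only the r=11.5 cylinder at (15, 1) is present, so the union is just that shape — boundary = 71.43 mm. So its perimeter = 71.43 mm. Layer 75 is larger (71.43 vs 67.00 mm).

layer 75 (z = 15 mm)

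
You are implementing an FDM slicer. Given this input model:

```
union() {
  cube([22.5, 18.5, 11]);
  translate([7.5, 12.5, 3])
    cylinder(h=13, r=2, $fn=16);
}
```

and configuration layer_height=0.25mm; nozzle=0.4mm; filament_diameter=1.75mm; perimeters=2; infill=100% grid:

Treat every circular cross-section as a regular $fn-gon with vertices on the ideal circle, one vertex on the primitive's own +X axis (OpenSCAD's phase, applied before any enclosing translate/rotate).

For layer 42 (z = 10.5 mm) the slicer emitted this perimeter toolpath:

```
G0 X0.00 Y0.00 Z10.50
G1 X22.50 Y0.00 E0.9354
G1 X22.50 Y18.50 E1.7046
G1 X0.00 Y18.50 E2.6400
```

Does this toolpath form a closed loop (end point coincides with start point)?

no

Start point (G0): (0.00, 0.00). End point (last G1): the path does not return to the start — open.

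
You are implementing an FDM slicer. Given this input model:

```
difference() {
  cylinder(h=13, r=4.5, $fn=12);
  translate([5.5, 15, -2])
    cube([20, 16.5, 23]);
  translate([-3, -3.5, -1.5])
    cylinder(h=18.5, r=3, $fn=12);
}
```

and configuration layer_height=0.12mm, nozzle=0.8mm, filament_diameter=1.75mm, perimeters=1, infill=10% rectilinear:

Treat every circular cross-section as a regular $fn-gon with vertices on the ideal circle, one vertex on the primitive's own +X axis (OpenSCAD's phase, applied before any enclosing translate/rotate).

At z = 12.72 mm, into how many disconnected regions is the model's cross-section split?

1

At z = 12.72 mm: the r=4.5 cylinder contributes a regular 12-gon of circumradius 4.5; the cube at (5.5, 15) is present — its section is the full 20×16.5 rectangle; the cylinder at (-3, -3.5): section is a regular 12-gon, circumradius r=3; Subtracting the remaining from the first: starting from the r=4.5 cylinder, the 20×16.5 cube at (5.5, 15) misses the remaining region (no effect); the r=3 cylinder at (-3, -3.5) partially overlaps it — only the 10.36 mm² overlap (of its 27.00 mm²) is removed, clipping the outline — 1 connected region. The result has 1 disconnected region.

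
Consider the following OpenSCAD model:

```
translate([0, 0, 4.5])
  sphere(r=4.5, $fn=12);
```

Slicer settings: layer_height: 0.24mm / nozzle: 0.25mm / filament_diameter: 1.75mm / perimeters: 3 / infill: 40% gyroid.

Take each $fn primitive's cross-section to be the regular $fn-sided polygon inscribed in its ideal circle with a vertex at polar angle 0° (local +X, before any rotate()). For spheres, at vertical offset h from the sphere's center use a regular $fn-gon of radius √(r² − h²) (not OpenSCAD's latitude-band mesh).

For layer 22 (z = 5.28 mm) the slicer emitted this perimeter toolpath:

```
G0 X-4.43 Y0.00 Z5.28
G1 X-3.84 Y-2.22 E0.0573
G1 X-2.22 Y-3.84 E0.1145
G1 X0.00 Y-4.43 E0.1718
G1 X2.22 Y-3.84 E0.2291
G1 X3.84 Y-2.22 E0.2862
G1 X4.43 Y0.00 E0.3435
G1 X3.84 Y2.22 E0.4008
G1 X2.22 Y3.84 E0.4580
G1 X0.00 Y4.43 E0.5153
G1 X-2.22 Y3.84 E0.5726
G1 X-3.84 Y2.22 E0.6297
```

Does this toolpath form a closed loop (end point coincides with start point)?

Start point (G0): (-4.43, 0.00). End point (last G1): the path does not return to the start — open.

no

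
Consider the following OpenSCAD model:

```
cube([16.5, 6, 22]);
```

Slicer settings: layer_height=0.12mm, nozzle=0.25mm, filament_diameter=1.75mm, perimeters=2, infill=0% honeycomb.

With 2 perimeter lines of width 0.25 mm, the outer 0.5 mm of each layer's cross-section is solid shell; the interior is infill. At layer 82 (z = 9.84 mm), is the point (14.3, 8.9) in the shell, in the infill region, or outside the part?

outside

At z = 9.84 mm: the cube (footprint 16.5×6) is included at this height. Overall, the cross-section is a single solid region. The nearest boundary edge runs (16.50, 6.00)→(0.00, 6.00); distance from the point to it = 2.90 mm. The point is not inside any of the regions above, so it lies outside the cross-section (2.90 mm from the nearest boundary).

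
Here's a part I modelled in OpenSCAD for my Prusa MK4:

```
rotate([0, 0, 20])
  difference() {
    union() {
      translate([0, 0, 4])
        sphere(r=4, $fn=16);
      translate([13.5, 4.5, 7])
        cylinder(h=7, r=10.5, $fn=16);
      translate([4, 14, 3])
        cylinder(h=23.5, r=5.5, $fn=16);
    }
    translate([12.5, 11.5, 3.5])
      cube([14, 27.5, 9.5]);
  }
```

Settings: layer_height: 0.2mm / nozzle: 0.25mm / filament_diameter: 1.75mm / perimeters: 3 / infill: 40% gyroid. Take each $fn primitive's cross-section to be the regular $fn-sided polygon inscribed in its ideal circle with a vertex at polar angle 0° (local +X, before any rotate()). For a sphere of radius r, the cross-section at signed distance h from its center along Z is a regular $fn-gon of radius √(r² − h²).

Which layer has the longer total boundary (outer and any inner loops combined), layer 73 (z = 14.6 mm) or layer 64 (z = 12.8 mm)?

layer 64 (z = 12.8 mm)

Layer 73 (z = 14.6): the sphere is not intersected at this z (|z−center|=10.600 > r=4); the cylinder at (13.5, 4.5) does not reach this height (z outside [7, 14]); the cylinder at (4, 14): section is a regular 16-gon, circumradius r=5.5 (perimeter = 2·16·5.500·sin(180°/16) = 34.34 mm); Taking the union: only the r=5.5 cylinder at (4, 14) is present, so the union is just that shape — boundary = 34.34 mm; the cube at (12.5, 11.5) is absent (z outside [3.5, 13]); After the difference (first − rest): none of the subtracted shapes is present at this height, so the result so far is unchanged — boundary = 34.34 mm; (whole slice rotated 20° about Z — lengths, areas and connectivity unchanged). So its perimeter = 34.34 mm. Layer 64 (z = 12.8): the sphere does not reach this height (|z−center|=8.800 > r=4); the r=10.5 cylinder at (13.5, 4.5) gives a regular 16-gon of circumradius 10.5 (constant along its height) (perimeter = 2·16·10.500·sin(180°/16) = 65.55 mm); the r=5.5 cylinder at (4, 14) gives a regular 16-gon of circumradius 5.5 (constant along its height) (perimeter = 2·16·5.500·sin(180°/16) = 34.34 mm); Combining (union): the regions partially overlap (shared area 12.46 mm²), so the edge portions inside another operand are dropped and the merged outline is re-measured after clipping — boundary = 82.77 mm; the cube at (12.5, 11.5) is present — its section is the full 14×27.5 rectangle (perimeter 83.00 mm); Subtracting the remaining from the first: starting from that combined region, the 14×27.5 cube at (12.5, 11.5) partially overlaps it — only the 21.24 mm² overlap (of its 385.00 mm²) is removed, clipping the outline — boundary = 85.06 mm; (rotated 20° about Z; rotation is an isometry so areas/perimeters/island counts are preserved). So its perimeter = 85.06 mm. Layer 64 is larger (85.06 vs 34.34 mm).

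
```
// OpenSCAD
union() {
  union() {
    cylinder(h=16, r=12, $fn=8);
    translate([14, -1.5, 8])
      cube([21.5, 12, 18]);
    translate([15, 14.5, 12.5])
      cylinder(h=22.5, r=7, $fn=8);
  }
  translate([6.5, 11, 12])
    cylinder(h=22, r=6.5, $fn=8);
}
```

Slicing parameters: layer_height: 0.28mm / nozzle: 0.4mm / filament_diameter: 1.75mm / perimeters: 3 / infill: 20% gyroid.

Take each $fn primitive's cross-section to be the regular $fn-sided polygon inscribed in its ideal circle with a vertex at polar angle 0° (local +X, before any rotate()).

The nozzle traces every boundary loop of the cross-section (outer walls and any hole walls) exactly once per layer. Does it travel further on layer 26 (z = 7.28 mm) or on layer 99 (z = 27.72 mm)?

Layer 26 (z = 7.28): the r=12 cylinder contributes a regular 8-gon of circumradius 12 (perimeter = 2·8·12.000·sin(180°/8) = 73.48 mm); the cube at (14, -1.5) does not reach this height (z outside [8, 26]); the cylinder at (15, 14.5) is not intersected at this z (z outside [12.5, 35]); Merging all regions: only the r=12 cylinder is present, so the union is just that shape — boundary = 73.48 mm; the cylinder at (6.5, 11) is absent (z outside [12, 34]); Taking the union: only that combined region is present, so the union is just that shape — boundary = 73.48 mm. So its perimeter = 73.48 mm. Layer 99 (z = 27.72): the cylinder is not intersected at this z (z outside [0, 16]); the cube at (14, -1.5) is not intersected at this z (z outside [8, 26]); the cylinder at (15, 14.5): section is a regular 8-gon, circumradius r=7 (perimeter = 2·8·7.000·sin(180°/8) = 42.86 mm); Merging all regions: only the r=7 cylinder at (15, 14.5) is present, so the union is just that shape — boundary = 42.86 mm; the cylinder at (6.5, 11): section is a regular 8-gon, circumradius r=6.5 (perimeter = 2·8·6.500·sin(180°/8) = 39.80 mm); Combining (union): the regions partially overlap (shared area 22.31 mm²), so the edge portions inside another operand are dropped and the merged outline is re-measured after clipping — boundary = 63.05 mm. So its perimeter = 63.05 mm. Layer 26 is larger (73.48 vs 63.05 mm).

layer 26 (z = 7.28 mm)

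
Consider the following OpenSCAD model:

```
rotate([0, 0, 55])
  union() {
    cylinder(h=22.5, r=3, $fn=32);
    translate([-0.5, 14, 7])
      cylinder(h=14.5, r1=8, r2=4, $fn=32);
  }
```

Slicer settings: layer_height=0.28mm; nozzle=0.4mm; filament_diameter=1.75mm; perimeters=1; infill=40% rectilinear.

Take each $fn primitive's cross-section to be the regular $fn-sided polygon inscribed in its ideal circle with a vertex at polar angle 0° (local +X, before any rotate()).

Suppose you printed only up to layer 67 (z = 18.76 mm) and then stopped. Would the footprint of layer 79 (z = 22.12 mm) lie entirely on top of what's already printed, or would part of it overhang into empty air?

Compare the two slices. At z = 18.76: the r=3 cylinder gives a regular 32-gon of circumradius 3 (constant along its height) (area = (32/2)·3.000²·sin(360°/32) = 28.09 mm²); the cone at (-0.5, 14) (r1=8→r2=4) has section circumradius 4.756 here — a regular 32-gon (area = (32/2)·4.756²·sin(360°/32) = 70.60 mm²); Taking the union: the 2 present regions are separate (no shared area or edge), so areas and boundary lengths simply add and each stays a separate island — area = 98.69 mm²; (whole slice rotated 55° about Z — lengths, areas and connectivity unchanged). At z = 22.12: the r=3 cylinder contributes a regular 32-gon of circumradius 3 (area = (32/2)·3.000²·sin(360°/32) = 28.09 mm²); the cone at (-0.5, 14) is not intersected at this z (z outside [7, 21.5]); Merging all regions: only the r=3 cylinder is present, so the union is just that shape — area = 28.09 mm²; (rotated 55° about Z; rotation is an isometry so areas/perimeters/island counts are preserved). Checking containment: the cross-section at z = 22.12 is a subset of the cross-section at z = 18.76.

entirely on top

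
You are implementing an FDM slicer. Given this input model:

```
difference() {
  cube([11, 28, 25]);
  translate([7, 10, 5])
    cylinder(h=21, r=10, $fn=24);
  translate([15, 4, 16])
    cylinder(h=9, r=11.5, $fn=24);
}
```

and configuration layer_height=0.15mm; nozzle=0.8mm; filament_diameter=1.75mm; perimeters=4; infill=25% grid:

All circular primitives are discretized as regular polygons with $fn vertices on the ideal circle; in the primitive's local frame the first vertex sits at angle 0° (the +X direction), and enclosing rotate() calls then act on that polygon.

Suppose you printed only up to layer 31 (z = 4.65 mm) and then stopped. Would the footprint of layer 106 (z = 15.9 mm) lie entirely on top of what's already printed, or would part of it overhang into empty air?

Compare the two slices. At z = 4.65: the 11×28 cube contributes its full rectangle (area 308.00 mm²); the cylinder at (7, 10) does not reach this height (z outside [5, 26]); the cylinder at (15, 4) is not intersected at this z (z outside [16, 25]); After the difference (first − rest): none of the subtracted shapes is present at this height, so the 11×28 cube is unchanged — area = 308.00 mm². At z = 15.9: the 11×28 cube contributes its full rectangle (area 308.00 mm²); the cylinder at (7, 10): section is a regular 24-gon, circumradius r=10 (area = (24/2)·10.000²·sin(360°/24) = 310.58 mm²); the cylinder at (15, 4) is not intersected at this z (z outside [16, 25]); Taking the first minus the rest: starting from the 11×28 cube (308.00 mm²), the r=10 cylinder at (7, 10) partially overlaps it — only the 203.97 mm² overlap (of its 310.58 mm²) is removed, clipping the outline — area = 104.03 mm². Checking containment: the cross-section at z = 15.9 is a subset of the cross-section at z = 4.65.

entirely on top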